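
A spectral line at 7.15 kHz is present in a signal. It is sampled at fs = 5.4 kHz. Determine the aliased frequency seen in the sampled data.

1.75 kHz

7.15 kHz mod fs = 1.75 kHz.
1.75 kHz ≤ fs/2 = 2.7 kHz, appears at 1.75 kHz.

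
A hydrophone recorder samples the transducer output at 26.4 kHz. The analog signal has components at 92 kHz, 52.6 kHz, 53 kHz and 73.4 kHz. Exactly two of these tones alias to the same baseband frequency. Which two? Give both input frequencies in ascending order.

52.6 kHz, 53 kHz

fs/2 = 13.2 kHz.
92 kHz mod fs = 12.8 kHz.
12.8 kHz ≤ fs/2 = 13.2 kHz, appears at 12.8 kHz.
52.6 kHz mod fs = 26.2 kHz.
26.2 kHz > fs/2 = 13.2 kHz, folds to fs − 26.2 kHz = 0.2 kHz.
53 kHz mod fs = 0.2 kHz.
0.2 kHz ≤ fs/2 = 13.2 kHz, appears at 0.2 kHz.
73.4 kHz mod fs = 20.6 kHz.
20.6 kHz > fs/2 = 13.2 kHz, folds to fs − 20.6 kHz = 5.8 kHz.
52.6 kHz and 53 kHz both map to 0.2 kHz.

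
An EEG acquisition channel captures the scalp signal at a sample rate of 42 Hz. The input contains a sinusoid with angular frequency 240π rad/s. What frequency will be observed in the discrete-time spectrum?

ω = 240π rad/s → f = ω/(2π) = 120 Hz.
120 Hz mod fs = 36 Hz.
36 Hz > fs/2 = 21 Hz, folds to fs − 36 Hz = 6 Hz.

6 Hz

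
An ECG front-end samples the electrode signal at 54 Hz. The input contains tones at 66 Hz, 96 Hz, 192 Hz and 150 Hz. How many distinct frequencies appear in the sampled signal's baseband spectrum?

2

fs/2 = 27 Hz.
66 Hz mod fs = 12 Hz.
12 Hz ≤ fs/2 = 27 Hz, appears at 12 Hz.
96 Hz mod fs = 42 Hz.
42 Hz > fs/2 = 27 Hz, folds to fs − 42 Hz = 12 Hz.
192 Hz mod fs = 30 Hz.
30 Hz > fs/2 = 27 Hz, folds to fs − 30 Hz = 24 Hz.
150 Hz mod fs = 42 Hz.
42 Hz > fs/2 = 27 Hz, folds to fs − 42 Hz = 12 Hz.
Distinct values: {12 Hz, 24 Hz} → 2.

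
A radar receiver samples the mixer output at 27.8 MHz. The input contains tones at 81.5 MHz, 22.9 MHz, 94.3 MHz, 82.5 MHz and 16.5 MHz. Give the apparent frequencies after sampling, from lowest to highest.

0.9 MHz, 1.9 MHz, 4.9 MHz, 10.9 MHz, 11.3 MHz

fs/2 = 13.9 MHz.
81.5 MHz mod fs = 25.9 MHz.
25.9 MHz > fs/2 = 13.9 MHz, folds to fs − 25.9 MHz = 1.9 MHz.
22.9 MHz > fs/2 = 13.9 MHz, folds to fs − 22.9 MHz = 4.9 MHz.
94.3 MHz mod fs = 10.9 MHz.
10.9 MHz ≤ fs/2 = 13.9 MHz, appears at 10.9 MHz.
82.5 MHz mod fs = 26.9 MHz.
26.9 MHz > fs/2 = 13.9 MHz, folds to fs − 26.9 MHz = 0.9 MHz.
16.5 MHz > fs/2 = 13.9 MHz, folds to fs − 16.5 MHz = 11.3 MHz.
Distinct values: {0.9 MHz, 1.9 MHz, 4.9 MHz, 10.9 MHz, 11.3 MHz}.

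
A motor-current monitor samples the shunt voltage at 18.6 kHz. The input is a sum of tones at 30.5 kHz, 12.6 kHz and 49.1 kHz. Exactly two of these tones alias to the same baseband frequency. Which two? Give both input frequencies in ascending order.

fs/2 = 9.3 kHz.
30.5 kHz mod fs = 11.9 kHz.
11.9 kHz > fs/2 = 9.3 kHz, folds to fs − 11.9 kHz = 6.7 kHz.
12.6 kHz > fs/2 = 9.3 kHz, folds to fs − 12.6 kHz = 6 kHz.
49.1 kHz mod fs = 11.9 kHz.
11.9 kHz > fs/2 = 9.3 kHz, folds to fs − 11.9 kHz = 6.7 kHz.
30.5 kHz and 49.1 kHz both map to 6.7 kHz.

30.5 kHz, 49.1 kHz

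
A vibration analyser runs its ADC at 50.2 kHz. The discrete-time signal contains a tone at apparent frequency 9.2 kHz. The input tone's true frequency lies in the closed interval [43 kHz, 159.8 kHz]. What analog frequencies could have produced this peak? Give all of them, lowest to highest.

59.4 kHz, 91.2 kHz, 109.6 kHz, 141.4 kHz, 159.8 kHz

Frequencies that alias to 9.2 kHz are k·fs ± 9.2 kHz for integer k ≥ 0.
k=0: 9.2 kHz.
k=1: 41 kHz, 59.4 kHz.
k=2: 91.2 kHz, 109.6 kHz.
k=3: 141.4 kHz, 159.8 kHz.
k=4: 191.6 kHz, 210 kHz.
Within [43 kHz, 159.8 kHz]: 59.4 kHz, 91.2 kHz, 109.6 kHz, 141.4 kHz, 159.8 kHz.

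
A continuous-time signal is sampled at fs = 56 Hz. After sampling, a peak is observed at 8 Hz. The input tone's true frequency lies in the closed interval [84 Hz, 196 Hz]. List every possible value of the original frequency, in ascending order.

104 Hz, 120 Hz, 160 Hz, 176 Hz

Frequencies that alias to 8 Hz are k·fs ± 8 Hz for integer k ≥ 0.
k=0: 8 Hz.
k=1: 48 Hz, 64 Hz.
k=2: 104 Hz, 120 Hz.
k=3: 160 Hz, 176 Hz.
k=4: 216 Hz, 232 Hz.
Within [84 Hz, 196 Hz]: 104 Hz, 120 Hz, 160 Hz, 176 Hz.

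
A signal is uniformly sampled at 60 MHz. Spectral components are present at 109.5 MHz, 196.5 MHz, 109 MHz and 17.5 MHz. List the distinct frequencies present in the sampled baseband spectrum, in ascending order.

fs/2 = 30 MHz.
109.5 MHz mod fs = 49.5 MHz.
49.5 MHz > fs/2 = 30 MHz, folds to fs − 49.5 MHz = 10.5 MHz.
196.5 MHz mod fs = 16.5 MHz.
16.5 MHz ≤ fs/2 = 30 MHz, appears at 16.5 MHz.
109 MHz mod fs = 49 MHz.
49 MHz > fs/2 = 30 MHz, folds to fs − 49 MHz = 11 MHz.
17.5 MHz ≤ fs/2 = 30 MHz, passes unchanged.
Distinct values: {10.5 MHz, 11 MHz, 16.5 MHz, 17.5 MHz}.

10.5 MHz, 11 MHz, 16.5 MHz, 17.5 MHz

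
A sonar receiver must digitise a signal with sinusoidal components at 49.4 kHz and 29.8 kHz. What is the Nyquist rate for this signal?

Highest-frequency component: 49.4 kHz.
Nyquist rate = 2 × 49.4 kHz = 98.8 kHz.

98.8 kHz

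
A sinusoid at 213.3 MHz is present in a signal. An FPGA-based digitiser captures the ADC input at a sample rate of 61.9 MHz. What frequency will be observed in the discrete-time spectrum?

27.6 MHz

213.3 MHz mod fs = 27.6 MHz.
27.6 MHz ≤ fs/2 = 30.95 MHz, appears at 27.6 MHz.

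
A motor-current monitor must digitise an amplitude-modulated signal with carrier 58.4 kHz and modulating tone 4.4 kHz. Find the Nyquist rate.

125.6 kHz

AM sidebands sit at fc ± fm = 54 kHz and 62.8 kHz.
Highest-frequency component: 62.8 kHz.
Nyquist rate = 2 × 62.8 kHz = 125.6 kHz.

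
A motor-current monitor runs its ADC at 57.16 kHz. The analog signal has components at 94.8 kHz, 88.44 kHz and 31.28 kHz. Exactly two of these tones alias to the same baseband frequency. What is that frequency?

fs/2 = 28.58 kHz.
94.8 kHz mod fs = 37.64 kHz.
37.64 kHz > fs/2 = 28.58 kHz, folds to fs − 37.64 kHz = 19.52 kHz.
88.44 kHz mod fs = 31.28 kHz.
31.28 kHz > fs/2 = 28.58 kHz, folds to fs − 31.28 kHz = 25.88 kHz.
31.28 kHz > fs/2 = 28.58 kHz, folds to fs − 31.28 kHz = 25.88 kHz.
31.28 kHz and 88.44 kHz both map to 25.88 kHz.

25.88 kHz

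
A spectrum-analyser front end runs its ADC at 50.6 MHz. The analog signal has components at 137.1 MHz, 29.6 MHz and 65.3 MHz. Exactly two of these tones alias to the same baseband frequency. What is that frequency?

fs/2 = 25.3 MHz.
137.1 MHz mod fs = 35.9 MHz.
35.9 MHz > fs/2 = 25.3 MHz, folds to fs − 35.9 MHz = 14.7 MHz.
29.6 MHz > fs/2 = 25.3 MHz, folds to fs − 29.6 MHz = 21 MHz.
65.3 MHz mod fs = 14.7 MHz.
14.7 MHz ≤ fs/2 = 25.3 MHz, appears at 14.7 MHz.
65.3 MHz and 137.1 MHz both map to 14.7 MHz.

14.7 MHz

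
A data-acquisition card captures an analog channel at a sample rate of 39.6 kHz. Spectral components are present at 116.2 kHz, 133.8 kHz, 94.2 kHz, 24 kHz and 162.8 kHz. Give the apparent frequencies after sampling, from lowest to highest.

fs/2 = 19.8 kHz.
116.2 kHz mod fs = 37 kHz.
37 kHz > fs/2 = 19.8 kHz, folds to fs − 37 kHz = 2.6 kHz.
133.8 kHz mod fs = 15 kHz.
15 kHz ≤ fs/2 = 19.8 kHz, appears at 15 kHz.
94.2 kHz mod fs = 15 kHz.
15 kHz ≤ fs/2 = 19.8 kHz, appears at 15 kHz.
24 kHz > fs/2 = 19.8 kHz, folds to fs − 24 kHz = 15.6 kHz.
162.8 kHz mod fs = 4.4 kHz.
4.4 kHz ≤ fs/2 = 19.8 kHz, appears at 4.4 kHz.
Distinct values: {2.6 kHz, 4.4 kHz, 15 kHz, 15.6 kHz}.

2.6 kHz, 4.4 kHz, 15 kHz, 15.6 kHz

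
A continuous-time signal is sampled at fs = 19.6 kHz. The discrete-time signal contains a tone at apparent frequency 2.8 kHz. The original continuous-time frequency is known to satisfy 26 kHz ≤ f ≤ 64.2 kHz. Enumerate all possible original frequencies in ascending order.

36.4 kHz, 42 kHz, 56 kHz, 61.6 kHz

Frequencies that alias to 2.8 kHz are k·fs ± 2.8 kHz for integer k ≥ 0.
k=0: 2.8 kHz.
k=1: 16.8 kHz, 22.4 kHz.
k=2: 36.4 kHz, 42 kHz.
k=3: 56 kHz, 61.6 kHz.
k=4: 75.6 kHz, 81.2 kHz.
Within [26 kHz, 64.2 kHz]: 36.4 kHz, 42 kHz, 56 kHz, 61.6 kHz.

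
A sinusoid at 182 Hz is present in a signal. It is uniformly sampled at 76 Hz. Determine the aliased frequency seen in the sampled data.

30 Hz

182 Hz mod fs = 30 Hz.
30 Hz ≤ fs/2 = 38 Hz, appears at 30 Hz.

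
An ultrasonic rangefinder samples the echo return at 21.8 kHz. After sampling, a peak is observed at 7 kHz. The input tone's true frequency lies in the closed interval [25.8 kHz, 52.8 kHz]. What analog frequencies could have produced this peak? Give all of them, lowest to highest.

Frequencies that alias to 7 kHz are k·fs ± 7 kHz for integer k ≥ 0.
k=0: 7 kHz.
k=1: 14.8 kHz, 28.8 kHz.
k=2: 36.6 kHz, 50.6 kHz.
k=3: 58.4 kHz, 72.4 kHz.
Within [25.8 kHz, 52.8 kHz]: 28.8 kHz, 36.6 kHz, 50.6 kHz.

28.8 kHz, 36.6 kHz, 50.6 kHz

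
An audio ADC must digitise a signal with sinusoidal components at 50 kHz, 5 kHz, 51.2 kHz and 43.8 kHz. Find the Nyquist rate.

Highest-frequency component: 51.2 kHz.
Nyquist rate = 2 × 51.2 kHz = 102.4 kHz.

102.4 kHz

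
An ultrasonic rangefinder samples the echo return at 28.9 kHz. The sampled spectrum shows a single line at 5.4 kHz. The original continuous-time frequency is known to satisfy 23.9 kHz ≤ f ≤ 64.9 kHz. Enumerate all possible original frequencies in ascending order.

34.3 kHz, 52.4 kHz, 63.2 kHz

Frequencies that alias to 5.4 kHz are k·fs ± 5.4 kHz for integer k ≥ 0.
k=0: 5.4 kHz.
k=1: 23.5 kHz, 34.3 kHz.
k=2: 52.4 kHz, 63.2 kHz.
k=3: 81.3 kHz, 92.1 kHz.
Within [23.9 kHz, 64.9 kHz]: 34.3 kHz, 52.4 kHz, 63.2 kHz.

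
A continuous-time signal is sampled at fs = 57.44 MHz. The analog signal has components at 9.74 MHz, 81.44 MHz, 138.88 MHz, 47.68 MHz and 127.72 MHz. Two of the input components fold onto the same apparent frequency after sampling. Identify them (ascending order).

fs/2 = 28.72 MHz.
9.74 MHz ≤ fs/2 = 28.72 MHz, passes unchanged.
81.44 MHz mod fs = 24 MHz.
24 MHz ≤ fs/2 = 28.72 MHz, appears at 24 MHz.
138.88 MHz mod fs = 24 MHz.
24 MHz ≤ fs/2 = 28.72 MHz, appears at 24 MHz.
47.68 MHz > fs/2 = 28.72 MHz, folds to fs − 47.68 MHz = 9.76 MHz.
127.72 MHz mod fs = 12.84 MHz.
12.84 MHz ≤ fs/2 = 28.72 MHz, appears at 12.84 MHz.
81.44 MHz and 138.88 MHz both map to 24 MHz.

81.44 MHz, 138.88 MHz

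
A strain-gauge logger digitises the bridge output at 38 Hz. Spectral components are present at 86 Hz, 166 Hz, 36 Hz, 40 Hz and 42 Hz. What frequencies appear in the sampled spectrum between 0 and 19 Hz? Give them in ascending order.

2 Hz, 4 Hz, 10 Hz, 14 Hz

fs/2 = 19 Hz.
86 Hz mod fs = 10 Hz.
10 Hz ≤ fs/2 = 19 Hz, appears at 10 Hz.
166 Hz mod fs = 14 Hz.
14 Hz ≤ fs/2 = 19 Hz, appears at 14 Hz.
36 Hz > fs/2 = 19 Hz, folds to fs − 36 Hz = 2 Hz.
40 Hz mod fs = 2 Hz.
2 Hz ≤ fs/2 = 19 Hz, appears at 2 Hz.
42 Hz mod fs = 4 Hz.
4 Hz ≤ fs/2 = 19 Hz, appears at 4 Hz.
Distinct values: {2 Hz, 4 Hz, 10 Hz, 14 Hz}.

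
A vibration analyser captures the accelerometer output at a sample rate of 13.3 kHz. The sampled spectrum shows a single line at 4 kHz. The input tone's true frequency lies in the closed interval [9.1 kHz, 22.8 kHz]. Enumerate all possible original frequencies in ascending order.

9.3 kHz, 17.3 kHz, 22.6 kHz

Frequencies that alias to 4 kHz are k·fs ± 4 kHz for integer k ≥ 0.
k=0: 4 kHz.
k=1: 9.3 kHz, 17.3 kHz.
k=2: 22.6 kHz, 30.6 kHz.
k=3: 35.9 kHz, 43.9 kHz.
Within [9.1 kHz, 22.8 kHz]: 9.3 kHz, 17.3 kHz, 22.6 kHz.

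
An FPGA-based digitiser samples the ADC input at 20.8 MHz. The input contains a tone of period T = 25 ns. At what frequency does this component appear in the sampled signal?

1.6 MHz

T = 25 ns → f = 1/T = 40 MHz.
40 MHz mod fs = 19.2 MHz.
19.2 MHz > fs/2 = 10.4 MHz, folds to fs − 19.2 MHz = 1.6 MHz.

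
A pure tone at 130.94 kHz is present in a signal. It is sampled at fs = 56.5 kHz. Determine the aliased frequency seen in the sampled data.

130.94 kHz mod fs = 17.94 kHz.
17.94 kHz ≤ fs/2 = 28.25 kHz, appears at 17.94 kHz.

17.94 kHz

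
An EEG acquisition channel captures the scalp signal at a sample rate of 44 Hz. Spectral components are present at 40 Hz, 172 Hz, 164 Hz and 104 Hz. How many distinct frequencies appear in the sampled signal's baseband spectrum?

3

fs/2 = 22 Hz.
40 Hz > fs/2 = 22 Hz, folds to fs − 40 Hz = 4 Hz.
172 Hz mod fs = 40 Hz.
40 Hz > fs/2 = 22 Hz, folds to fs − 40 Hz = 4 Hz.
164 Hz mod fs = 32 Hz.
32 Hz > fs/2 = 22 Hz, folds to fs − 32 Hz = 12 Hz.
104 Hz mod fs = 16 Hz.
16 Hz ≤ fs/2 = 22 Hz, appears at 16 Hz.
Distinct values: {4 Hz, 12 Hz, 16 Hz} → 3.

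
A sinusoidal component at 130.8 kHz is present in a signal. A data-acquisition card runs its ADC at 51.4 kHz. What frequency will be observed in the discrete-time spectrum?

130.8 kHz mod fs = 28 kHz.
28 kHz > fs/2 = 25.7 kHz, folds to fs − 28 kHz = 23.4 kHz.

23.4 kHz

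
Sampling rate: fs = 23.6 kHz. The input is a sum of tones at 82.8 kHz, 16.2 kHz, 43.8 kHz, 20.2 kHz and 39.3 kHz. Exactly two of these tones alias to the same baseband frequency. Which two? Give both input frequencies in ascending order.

20.2 kHz, 43.8 kHz

fs/2 = 11.8 kHz.
82.8 kHz mod fs = 12 kHz.
12 kHz > fs/2 = 11.8 kHz, folds to fs − 12 kHz = 11.6 kHz.
16.2 kHz > fs/2 = 11.8 kHz, folds to fs − 16.2 kHz = 7.4 kHz.
43.8 kHz mod fs = 20.2 kHz.
20.2 kHz > fs/2 = 11.8 kHz, folds to fs − 20.2 kHz = 3.4 kHz.
20.2 kHz > fs/2 = 11.8 kHz, folds to fs − 20.2 kHz = 3.4 kHz.
39.3 kHz mod fs = 15.7 kHz.
15.7 kHz > fs/2 = 11.8 kHz, folds to fs − 15.7 kHz = 7.9 kHz.
20.2 kHz and 43.8 kHz both map to 3.4 kHz.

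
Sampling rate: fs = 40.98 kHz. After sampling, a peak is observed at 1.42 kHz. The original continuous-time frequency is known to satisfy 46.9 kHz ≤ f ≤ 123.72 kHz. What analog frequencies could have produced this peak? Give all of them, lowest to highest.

Frequencies that alias to 1.42 kHz are k·fs ± 1.42 kHz for integer k ≥ 0.
k=0: 1.42 kHz.
k=1: 39.56 kHz, 42.4 kHz.
k=2: 80.54 kHz, 83.38 kHz.
k=3: 121.52 kHz, 124.36 kHz.
k=4: 162.5 kHz, 165.34 kHz.
Within [46.9 kHz, 123.72 kHz]: 80.54 kHz, 83.38 kHz, 121.52 kHz.

80.54 kHz, 83.38 kHz, 121.52 kHz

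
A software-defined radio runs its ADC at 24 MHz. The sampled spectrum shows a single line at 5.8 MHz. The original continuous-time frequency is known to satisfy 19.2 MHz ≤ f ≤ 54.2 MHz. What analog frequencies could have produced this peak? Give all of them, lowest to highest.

Frequencies that alias to 5.8 MHz are k·fs ± 5.8 MHz for integer k ≥ 0.
k=0: 5.8 MHz.
k=1: 18.2 MHz, 29.8 MHz.
k=2: 42.2 MHz, 53.8 MHz.
k=3: 66.2 MHz, 77.8 MHz.
Within [19.2 MHz, 54.2 MHz]: 29.8 MHz, 42.2 MHz, 53.8 MHz.

29.8 MHz, 42.2 MHz, 53.8 MHz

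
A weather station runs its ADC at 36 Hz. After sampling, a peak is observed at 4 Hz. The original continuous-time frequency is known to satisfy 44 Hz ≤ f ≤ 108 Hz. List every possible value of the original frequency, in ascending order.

68 Hz, 76 Hz, 104 Hz

Frequencies that alias to 4 Hz are k·fs ± 4 Hz for integer k ≥ 0.
k=0: 4 Hz.
k=1: 32 Hz, 40 Hz.
k=2: 68 Hz, 76 Hz.
k=3: 104 Hz, 112 Hz.
k=4: 140 Hz, 148 Hz.
Within [44 Hz, 108 Hz]: 68 Hz, 76 Hz, 104 Hz.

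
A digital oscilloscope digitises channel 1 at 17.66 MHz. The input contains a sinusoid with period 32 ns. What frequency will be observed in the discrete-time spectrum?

T = 32 ns → f = 1/T = 31.25 MHz.
31.25 MHz mod fs = 13.59 MHz.
13.59 MHz > fs/2 = 8.83 MHz, folds to fs − 13.59 MHz = 4.07 MHz.

4.07 MHz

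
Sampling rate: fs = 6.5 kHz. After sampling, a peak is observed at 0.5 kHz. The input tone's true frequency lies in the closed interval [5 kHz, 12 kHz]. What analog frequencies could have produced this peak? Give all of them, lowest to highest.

Frequencies that alias to 0.5 kHz are k·fs ± 0.5 kHz for integer k ≥ 0.
k=0: 0.5 kHz.
k=1: 6 kHz, 7 kHz.
k=2: 12.5 kHz, 13.5 kHz.
Within [5 kHz, 12 kHz]: 6 kHz, 7 kHz.

6 kHz, 7 kHz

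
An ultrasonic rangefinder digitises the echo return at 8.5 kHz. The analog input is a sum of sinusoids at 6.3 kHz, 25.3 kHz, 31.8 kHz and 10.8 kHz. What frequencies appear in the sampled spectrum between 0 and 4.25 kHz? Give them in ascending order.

fs/2 = 4.25 kHz.
6.3 kHz > fs/2 = 4.25 kHz, folds to fs − 6.3 kHz = 2.2 kHz.
25.3 kHz mod fs = 8.3 kHz.
8.3 kHz > fs/2 = 4.25 kHz, folds to fs − 8.3 kHz = 0.2 kHz.
31.8 kHz mod fs = 6.3 kHz.
6.3 kHz > fs/2 = 4.25 kHz, folds to fs − 6.3 kHz = 2.2 kHz.
10.8 kHz mod fs = 2.3 kHz.
2.3 kHz ≤ fs/2 = 4.25 kHz, appears at 2.3 kHz.
Distinct values: {0.2 kHz, 2.2 kHz, 2.3 kHz}.

0.2 kHz, 2.2 kHz, 2.3 kHz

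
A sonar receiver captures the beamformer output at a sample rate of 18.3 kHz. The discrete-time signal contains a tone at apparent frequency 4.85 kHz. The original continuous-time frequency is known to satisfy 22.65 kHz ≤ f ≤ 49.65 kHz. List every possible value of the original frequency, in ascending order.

Frequencies that alias to 4.85 kHz are k·fs ± 4.85 kHz for integer k ≥ 0.
k=0: 4.85 kHz.
k=1: 13.45 kHz, 23.15 kHz.
k=2: 31.75 kHz, 41.45 kHz.
k=3: 50.05 kHz, 59.75 kHz.
Within [22.65 kHz, 49.65 kHz]: 23.15 kHz, 31.75 kHz, 41.45 kHz.

23.15 kHz, 31.75 kHz, 41.45 kHz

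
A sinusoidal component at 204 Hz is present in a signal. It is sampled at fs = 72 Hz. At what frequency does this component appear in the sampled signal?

204 Hz mod fs = 60 Hz.
60 Hz > fs/2 = 36 Hz, folds to fs − 60 Hz = 12 Hz.

12 Hz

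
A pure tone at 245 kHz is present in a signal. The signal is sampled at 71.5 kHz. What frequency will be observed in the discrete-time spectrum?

30.5 kHz

245 kHz mod fs = 30.5 kHz.
30.5 kHz ≤ fs/2 = 35.75 kHz, appears at 30.5 kHz.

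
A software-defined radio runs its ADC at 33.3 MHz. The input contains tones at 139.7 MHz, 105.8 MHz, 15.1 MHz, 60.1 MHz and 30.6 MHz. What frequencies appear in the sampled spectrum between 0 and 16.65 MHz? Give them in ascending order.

2.7 MHz, 5.9 MHz, 6.5 MHz, 15.1 MHz

fs/2 = 16.65 MHz.
139.7 MHz mod fs = 6.5 MHz.
6.5 MHz ≤ fs/2 = 16.65 MHz, appears at 6.5 MHz.
105.8 MHz mod fs = 5.9 MHz.
5.9 MHz ≤ fs/2 = 16.65 MHz, appears at 5.9 MHz.
15.1 MHz ≤ fs/2 = 16.65 MHz, passes unchanged.
60.1 MHz mod fs = 26.8 MHz.
26.8 MHz > fs/2 = 16.65 MHz, folds to fs − 26.8 MHz = 6.5 MHz.
30.6 MHz > fs/2 = 16.65 MHz, folds to fs − 30.6 MHz = 2.7 MHz.
Distinct values: {2.7 MHz, 5.9 MHz, 6.5 MHz, 15.1 MHz}.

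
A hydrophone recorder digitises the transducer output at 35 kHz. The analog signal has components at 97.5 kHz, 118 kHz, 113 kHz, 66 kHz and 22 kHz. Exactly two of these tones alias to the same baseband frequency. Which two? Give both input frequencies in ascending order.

22 kHz, 118 kHz

fs/2 = 17.5 kHz.
97.5 kHz mod fs = 27.5 kHz.
27.5 kHz > fs/2 = 17.5 kHz, folds to fs − 27.5 kHz = 7.5 kHz.
118 kHz mod fs = 13 kHz.
13 kHz ≤ fs/2 = 17.5 kHz, appears at 13 kHz.
113 kHz mod fs = 8 kHz.
8 kHz ≤ fs/2 = 17.5 kHz, appears at 8 kHz.
66 kHz mod fs = 31 kHz.
31 kHz > fs/2 = 17.5 kHz, folds to fs − 31 kHz = 4 kHz.
22 kHz > fs/2 = 17.5 kHz, folds to fs − 22 kHz = 13 kHz.
22 kHz and 118 kHz both map to 13 kHz.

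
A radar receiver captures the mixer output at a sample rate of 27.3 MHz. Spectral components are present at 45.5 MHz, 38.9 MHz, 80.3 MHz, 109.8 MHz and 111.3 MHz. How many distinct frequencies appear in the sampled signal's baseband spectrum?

fs/2 = 13.65 MHz.
45.5 MHz mod fs = 18.2 MHz.
18.2 MHz > fs/2 = 13.65 MHz, folds to fs − 18.2 MHz = 9.1 MHz.
38.9 MHz mod fs = 11.6 MHz.
11.6 MHz ≤ fs/2 = 13.65 MHz, appears at 11.6 MHz.
80.3 MHz mod fs = 25.7 MHz.
25.7 MHz > fs/2 = 13.65 MHz, folds to fs − 25.7 MHz = 1.6 MHz.
109.8 MHz mod fs = 0.6 MHz.
0.6 MHz ≤ fs/2 = 13.65 MHz, appears at 0.6 MHz.
111.3 MHz mod fs = 2.1 MHz.
2.1 MHz ≤ fs/2 = 13.65 MHz, appears at 2.1 MHz.
Distinct values: {0.6 MHz, 1.6 MHz, 2.1 MHz, 9.1 MHz, 11.6 MHz} → 5.

5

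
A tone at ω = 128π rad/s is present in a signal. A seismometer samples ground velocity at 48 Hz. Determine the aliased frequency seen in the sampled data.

16 Hz

ω = 128π rad/s → f = ω/(2π) = 64 Hz.
64 Hz mod fs = 16 Hz.
16 Hz ≤ fs/2 = 24 Hz, appears at 16 Hz.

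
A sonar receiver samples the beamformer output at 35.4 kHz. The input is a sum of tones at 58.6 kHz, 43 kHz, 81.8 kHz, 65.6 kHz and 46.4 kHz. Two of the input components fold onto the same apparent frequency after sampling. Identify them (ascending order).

46.4 kHz, 81.8 kHz

fs/2 = 17.7 kHz.
58.6 kHz mod fs = 23.2 kHz.
23.2 kHz > fs/2 = 17.7 kHz, folds to fs − 23.2 kHz = 12.2 kHz.
43 kHz mod fs = 7.6 kHz.
7.6 kHz ≤ fs/2 = 17.7 kHz, appears at 7.6 kHz.
81.8 kHz mod fs = 11 kHz.
11 kHz ≤ fs/2 = 17.7 kHz, appears at 11 kHz.
65.6 kHz mod fs = 30.2 kHz.
30.2 kHz > fs/2 = 17.7 kHz, folds to fs − 30.2 kHz = 5.2 kHz.
46.4 kHz mod fs = 11 kHz.
11 kHz ≤ fs/2 = 17.7 kHz, appears at 11 kHz.
46.4 kHz and 81.8 kHz both map to 11 kHz.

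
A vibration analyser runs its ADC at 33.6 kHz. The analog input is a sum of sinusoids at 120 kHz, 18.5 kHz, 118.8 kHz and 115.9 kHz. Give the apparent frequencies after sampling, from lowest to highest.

14.4 kHz, 15.1 kHz, 15.6 kHz

fs/2 = 16.8 kHz.
120 kHz mod fs = 19.2 kHz.
19.2 kHz > fs/2 = 16.8 kHz, folds to fs − 19.2 kHz = 14.4 kHz.
18.5 kHz > fs/2 = 16.8 kHz, folds to fs − 18.5 kHz = 15.1 kHz.
118.8 kHz mod fs = 18 kHz.
18 kHz > fs/2 = 16.8 kHz, folds to fs − 18 kHz = 15.6 kHz.
115.9 kHz mod fs = 15.1 kHz.
15.1 kHz ≤ fs/2 = 16.8 kHz, appears at 15.1 kHz.
Distinct values: {14.4 kHz, 15.1 kHz, 15.6 kHz}.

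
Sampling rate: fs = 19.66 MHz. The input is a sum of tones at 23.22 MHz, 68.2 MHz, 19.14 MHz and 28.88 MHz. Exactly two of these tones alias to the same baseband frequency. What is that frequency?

fs/2 = 9.83 MHz.
23.22 MHz mod fs = 3.56 MHz.
3.56 MHz ≤ fs/2 = 9.83 MHz, appears at 3.56 MHz.
68.2 MHz mod fs = 9.22 MHz.
9.22 MHz ≤ fs/2 = 9.83 MHz, appears at 9.22 MHz.
19.14 MHz > fs/2 = 9.83 MHz, folds to fs − 19.14 MHz = 0.52 MHz.
28.88 MHz mod fs = 9.22 MHz.
9.22 MHz ≤ fs/2 = 9.83 MHz, appears at 9.22 MHz.
28.88 MHz and 68.2 MHz both map to 9.22 MHz.

9.22 MHz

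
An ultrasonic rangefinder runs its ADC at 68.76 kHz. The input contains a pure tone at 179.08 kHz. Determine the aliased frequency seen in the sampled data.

27.2 kHz

179.08 kHz mod fs = 41.56 kHz.
41.56 kHz > fs/2 = 34.38 kHz, folds to fs − 41.56 kHz = 27.2 kHz.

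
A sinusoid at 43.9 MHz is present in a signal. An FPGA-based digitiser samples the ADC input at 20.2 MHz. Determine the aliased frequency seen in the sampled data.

43.9 MHz mod fs = 3.5 MHz.
3.5 MHz ≤ fs/2 = 10.1 MHz, appears at 3.5 MHz.

3.5 MHz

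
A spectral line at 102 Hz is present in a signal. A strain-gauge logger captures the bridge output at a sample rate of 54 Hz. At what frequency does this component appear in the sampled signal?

6 Hz

102 Hz mod fs = 48 Hz.
48 Hz > fs/2 = 27 Hz, folds to fs − 48 Hz = 6 Hz.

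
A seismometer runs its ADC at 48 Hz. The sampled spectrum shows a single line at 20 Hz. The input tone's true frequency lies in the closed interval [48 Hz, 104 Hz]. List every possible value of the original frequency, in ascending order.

68 Hz, 76 Hz

Frequencies that alias to 20 Hz are k·fs ± 20 Hz for integer k ≥ 0.
k=0: 20 Hz.
k=1: 28 Hz, 68 Hz.
k=2: 76 Hz, 116 Hz.
k=3: 124 Hz, 164 Hz.
Within [48 Hz, 104 Hz]: 68 Hz, 76 Hz.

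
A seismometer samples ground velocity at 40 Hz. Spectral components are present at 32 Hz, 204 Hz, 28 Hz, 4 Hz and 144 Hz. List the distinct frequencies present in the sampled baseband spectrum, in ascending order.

fs/2 = 20 Hz.
32 Hz > fs/2 = 20 Hz, folds to fs − 32 Hz = 8 Hz.
204 Hz mod fs = 4 Hz.
4 Hz ≤ fs/2 = 20 Hz, appears at 4 Hz.
28 Hz > fs/2 = 20 Hz, folds to fs − 28 Hz = 12 Hz.
4 Hz ≤ fs/2 = 20 Hz, passes unchanged.
144 Hz mod fs = 24 Hz.
24 Hz > fs/2 = 20 Hz, folds to fs − 24 Hz = 16 Hz.
Distinct values: {4 Hz, 8 Hz, 12 Hz, 16 Hz}.

4 Hz, 8 Hz, 12 Hz, 16 Hz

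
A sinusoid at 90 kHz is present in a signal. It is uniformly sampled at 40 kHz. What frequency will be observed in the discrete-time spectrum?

90 kHz mod fs = 10 kHz.
10 kHz ≤ fs/2 = 20 kHz, appears at 10 kHz.

10 kHz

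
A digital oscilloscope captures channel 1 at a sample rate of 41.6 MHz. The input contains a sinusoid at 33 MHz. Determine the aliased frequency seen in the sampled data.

33 MHz > fs/2 = 20.8 MHz, folds to fs − 33 MHz = 8.6 MHz.

8.6 MHz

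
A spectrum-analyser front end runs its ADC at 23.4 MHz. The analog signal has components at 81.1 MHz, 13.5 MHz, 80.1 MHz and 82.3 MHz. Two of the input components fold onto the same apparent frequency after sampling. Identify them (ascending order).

fs/2 = 11.7 MHz.
81.1 MHz mod fs = 10.9 MHz.
10.9 MHz ≤ fs/2 = 11.7 MHz, appears at 10.9 MHz.
13.5 MHz > fs/2 = 11.7 MHz, folds to fs − 13.5 MHz = 9.9 MHz.
80.1 MHz mod fs = 9.9 MHz.
9.9 MHz ≤ fs/2 = 11.7 MHz, appears at 9.9 MHz.
82.3 MHz mod fs = 12.1 MHz.
12.1 MHz > fs/2 = 11.7 MHz, folds to fs − 12.1 MHz = 11.3 MHz.
13.5 MHz and 80.1 MHz both map to 9.9 MHz.

13.5 MHz, 80.1 MHz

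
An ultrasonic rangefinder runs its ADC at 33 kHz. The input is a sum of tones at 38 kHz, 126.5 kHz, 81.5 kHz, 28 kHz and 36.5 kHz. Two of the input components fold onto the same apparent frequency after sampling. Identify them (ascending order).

fs/2 = 16.5 kHz.
38 kHz mod fs = 5 kHz.
5 kHz ≤ fs/2 = 16.5 kHz, appears at 5 kHz.
126.5 kHz mod fs = 27.5 kHz.
27.5 kHz > fs/2 = 16.5 kHz, folds to fs − 27.5 kHz = 5.5 kHz.
81.5 kHz mod fs = 15.5 kHz.
15.5 kHz ≤ fs/2 = 16.5 kHz, appears at 15.5 kHz.
28 kHz > fs/2 = 16.5 kHz, folds to fs − 28 kHz = 5 kHz.
36.5 kHz mod fs = 3.5 kHz.
3.5 kHz ≤ fs/2 = 16.5 kHz, appears at 3.5 kHz.
28 kHz and 38 kHz both map to 5 kHz.

28 kHz, 38 kHz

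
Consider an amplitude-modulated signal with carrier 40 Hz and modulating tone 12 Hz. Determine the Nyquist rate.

104 Hz

AM sidebands sit at fc ± fm = 28 Hz and 52 Hz.
Highest-frequency component: 52 Hz.
Nyquist rate = 2 × 52 Hz = 104 Hz.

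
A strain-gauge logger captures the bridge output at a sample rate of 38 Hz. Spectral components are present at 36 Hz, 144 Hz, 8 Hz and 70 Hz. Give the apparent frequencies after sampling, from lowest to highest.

2 Hz, 6 Hz, 8 Hz

fs/2 = 19 Hz.
36 Hz > fs/2 = 19 Hz, folds to fs − 36 Hz = 2 Hz.
144 Hz mod fs = 30 Hz.
30 Hz > fs/2 = 19 Hz, folds to fs − 30 Hz = 8 Hz.
8 Hz ≤ fs/2 = 19 Hz, passes unchanged.
70 Hz mod fs = 32 Hz.
32 Hz > fs/2 = 19 Hz, folds to fs − 32 Hz = 6 Hz.
Distinct values: {2 Hz, 6 Hz, 8 Hz}.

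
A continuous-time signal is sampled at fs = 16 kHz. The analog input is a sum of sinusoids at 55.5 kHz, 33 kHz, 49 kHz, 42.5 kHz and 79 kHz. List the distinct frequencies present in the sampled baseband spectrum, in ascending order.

1 kHz, 5.5 kHz, 7.5 kHz

fs/2 = 8 kHz.
55.5 kHz mod fs = 7.5 kHz.
7.5 kHz ≤ fs/2 = 8 kHz, appears at 7.5 kHz.
33 kHz mod fs = 1 kHz.
1 kHz ≤ fs/2 = 8 kHz, appears at 1 kHz.
49 kHz mod fs = 1 kHz.
1 kHz ≤ fs/2 = 8 kHz, appears at 1 kHz.
42.5 kHz mod fs = 10.5 kHz.
10.5 kHz > fs/2 = 8 kHz, folds to fs − 10.5 kHz = 5.5 kHz.
79 kHz mod fs = 15 kHz.
15 kHz > fs/2 = 8 kHz, folds to fs − 15 kHz = 1 kHz.
Distinct values: {1 kHz, 5.5 kHz, 7.5 kHz}.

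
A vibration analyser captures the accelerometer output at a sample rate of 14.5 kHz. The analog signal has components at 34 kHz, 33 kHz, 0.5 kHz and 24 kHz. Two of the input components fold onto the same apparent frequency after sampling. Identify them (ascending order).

24 kHz, 34 kHz

fs/2 = 7.25 kHz.
34 kHz mod fs = 5 kHz.
5 kHz ≤ fs/2 = 7.25 kHz, appears at 5 kHz.
33 kHz mod fs = 4 kHz.
4 kHz ≤ fs/2 = 7.25 kHz, appears at 4 kHz.
0.5 kHz ≤ fs/2 = 7.25 kHz, passes unchanged.
24 kHz mod fs = 9.5 kHz.
9.5 kHz > fs/2 = 7.25 kHz, folds to fs − 9.5 kHz = 5 kHz.
24 kHz and 34 kHz both map to 5 kHz.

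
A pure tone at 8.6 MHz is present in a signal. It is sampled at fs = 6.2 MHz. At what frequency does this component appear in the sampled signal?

8.6 MHz mod fs = 2.4 MHz.
2.4 MHz ≤ fs/2 = 3.1 MHz, appears at 2.4 MHz.

2.4 MHz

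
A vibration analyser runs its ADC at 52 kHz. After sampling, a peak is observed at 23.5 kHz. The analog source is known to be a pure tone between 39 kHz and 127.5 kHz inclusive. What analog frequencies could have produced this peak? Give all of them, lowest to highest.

75.5 kHz, 80.5 kHz, 127.5 kHz

Frequencies that alias to 23.5 kHz are k·fs ± 23.5 kHz for integer k ≥ 0.
k=0: 23.5 kHz.
k=1: 28.5 kHz, 75.5 kHz.
k=2: 80.5 kHz, 127.5 kHz.
k=3: 132.5 kHz, 179.5 kHz.
Within [39 kHz, 127.5 kHz]: 75.5 kHz, 80.5 kHz, 127.5 kHz.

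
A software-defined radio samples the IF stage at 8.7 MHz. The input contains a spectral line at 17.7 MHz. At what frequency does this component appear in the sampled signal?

17.7 MHz mod fs = 0.3 MHz.
0.3 MHz ≤ fs/2 = 4.35 MHz, appears at 0.3 MHz.

0.3 MHz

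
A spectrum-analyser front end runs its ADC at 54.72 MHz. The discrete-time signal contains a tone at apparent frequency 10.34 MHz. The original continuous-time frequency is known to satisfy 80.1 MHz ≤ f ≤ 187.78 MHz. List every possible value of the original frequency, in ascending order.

Frequencies that alias to 10.34 MHz are k·fs ± 10.34 MHz for integer k ≥ 0.
k=0: 10.34 MHz.
k=1: 44.38 MHz, 65.06 MHz.
k=2: 99.1 MHz, 119.78 MHz.
k=3: 153.82 MHz, 174.5 MHz.
k=4: 208.54 MHz, 229.22 MHz.
Within [80.1 MHz, 187.78 MHz]: 99.1 MHz, 119.78 MHz, 153.82 MHz, 174.5 MHz.

99.1 MHz, 119.78 MHz, 153.82 MHz, 174.5 MHz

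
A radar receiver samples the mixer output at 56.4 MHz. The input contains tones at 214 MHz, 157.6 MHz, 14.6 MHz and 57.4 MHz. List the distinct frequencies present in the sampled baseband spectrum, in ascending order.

1 MHz, 11.6 MHz, 14.6 MHz

fs/2 = 28.2 MHz.
214 MHz mod fs = 44.8 MHz.
44.8 MHz > fs/2 = 28.2 MHz, folds to fs − 44.8 MHz = 11.6 MHz.
157.6 MHz mod fs = 44.8 MHz.
44.8 MHz > fs/2 = 28.2 MHz, folds to fs − 44.8 MHz = 11.6 MHz.
14.6 MHz ≤ fs/2 = 28.2 MHz, passes unchanged.
57.4 MHz mod fs = 1 MHz.
1 MHz ≤ fs/2 = 28.2 MHz, appears at 1 MHz.
Distinct values: {1 MHz, 11.6 MHz, 14.6 MHz}.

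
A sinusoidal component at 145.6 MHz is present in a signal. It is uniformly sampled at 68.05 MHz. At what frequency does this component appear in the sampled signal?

9.5 MHz

145.6 MHz mod fs = 9.5 MHz.
9.5 MHz ≤ fs/2 = 34.025 MHz, appears at 9.5 MHz.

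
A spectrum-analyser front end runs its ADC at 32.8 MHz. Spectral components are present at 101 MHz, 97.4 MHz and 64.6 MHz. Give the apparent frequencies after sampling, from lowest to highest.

1 MHz, 2.6 MHz

fs/2 = 16.4 MHz.
101 MHz mod fs = 2.6 MHz.
2.6 MHz ≤ fs/2 = 16.4 MHz, appears at 2.6 MHz.
97.4 MHz mod fs = 31.8 MHz.
31.8 MHz > fs/2 = 16.4 MHz, folds to fs − 31.8 MHz = 1 MHz.
64.6 MHz mod fs = 31.8 MHz.
31.8 MHz > fs/2 = 16.4 MHz, folds to fs − 31.8 MHz = 1 MHz.
Distinct values: {1 MHz, 2.6 MHz}.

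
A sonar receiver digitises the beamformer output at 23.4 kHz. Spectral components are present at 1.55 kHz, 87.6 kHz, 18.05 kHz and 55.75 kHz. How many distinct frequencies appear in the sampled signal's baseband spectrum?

4

fs/2 = 11.7 kHz.
1.55 kHz ≤ fs/2 = 11.7 kHz, passes unchanged.
87.6 kHz mod fs = 17.4 kHz.
17.4 kHz > fs/2 = 11.7 kHz, folds to fs − 17.4 kHz = 6 kHz.
18.05 kHz > fs/2 = 11.7 kHz, folds to fs − 18.05 kHz = 5.35 kHz.
55.75 kHz mod fs = 8.95 kHz.
8.95 kHz ≤ fs/2 = 11.7 kHz, appears at 8.95 kHz.
Distinct values: {1.55 kHz, 5.35 kHz, 6 kHz, 8.95 kHz} → 4.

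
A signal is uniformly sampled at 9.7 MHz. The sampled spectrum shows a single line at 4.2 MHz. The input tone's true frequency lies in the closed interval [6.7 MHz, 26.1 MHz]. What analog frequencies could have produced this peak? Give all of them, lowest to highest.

Frequencies that alias to 4.2 MHz are k·fs ± 4.2 MHz for integer k ≥ 0.
k=0: 4.2 MHz.
k=1: 5.5 MHz, 13.9 MHz.
k=2: 15.2 MHz, 23.6 MHz.
k=3: 24.9 MHz, 33.3 MHz.
k=4: 34.6 MHz, 43 MHz.
Within [6.7 MHz, 26.1 MHz]: 13.9 MHz, 15.2 MHz, 23.6 MHz, 24.9 MHz.

13.9 MHz, 15.2 MHz, 23.6 MHz, 24.9 MHz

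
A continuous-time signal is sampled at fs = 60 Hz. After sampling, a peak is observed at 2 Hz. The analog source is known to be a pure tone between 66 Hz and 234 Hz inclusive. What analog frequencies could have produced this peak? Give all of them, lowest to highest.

Frequencies that alias to 2 Hz are k·fs ± 2 Hz for integer k ≥ 0.
k=0: 2 Hz.
k=1: 58 Hz, 62 Hz.
k=2: 118 Hz, 122 Hz.
k=3: 178 Hz, 182 Hz.
k=4: 238 Hz, 242 Hz.
Within [66 Hz, 234 Hz]: 118 Hz, 122 Hz, 178 Hz, 182 Hz.

118 Hz, 122 Hz, 178 Hz, 182 Hz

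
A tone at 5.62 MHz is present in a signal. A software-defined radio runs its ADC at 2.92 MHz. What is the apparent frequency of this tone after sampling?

5.62 MHz mod fs = 2.7 MHz.
2.7 MHz > fs/2 = 1.46 MHz, folds to fs − 2.7 MHz = 0.22 MHz.

0.22 MHz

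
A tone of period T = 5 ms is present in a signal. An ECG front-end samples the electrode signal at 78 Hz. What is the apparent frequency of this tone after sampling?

34 Hz

T = 5 ms → f = 1/T = 200 Hz.
200 Hz mod fs = 44 Hz.
44 Hz > fs/2 = 39 Hz, folds to fs − 44 Hz = 34 Hz.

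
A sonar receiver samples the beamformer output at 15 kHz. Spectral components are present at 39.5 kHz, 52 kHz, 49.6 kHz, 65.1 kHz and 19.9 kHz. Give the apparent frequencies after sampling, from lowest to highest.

fs/2 = 7.5 kHz.
39.5 kHz mod fs = 9.5 kHz.
9.5 kHz > fs/2 = 7.5 kHz, folds to fs − 9.5 kHz = 5.5 kHz.
52 kHz mod fs = 7 kHz.
7 kHz ≤ fs/2 = 7.5 kHz, appears at 7 kHz.
49.6 kHz mod fs = 4.6 kHz.
4.6 kHz ≤ fs/2 = 7.5 kHz, appears at 4.6 kHz.
65.1 kHz mod fs = 5.1 kHz.
5.1 kHz ≤ fs/2 = 7.5 kHz, appears at 5.1 kHz.
19.9 kHz mod fs = 4.9 kHz.
4.9 kHz ≤ fs/2 = 7.5 kHz, appears at 4.9 kHz.
Distinct values: {4.6 kHz, 4.9 kHz, 5.1 kHz, 5.5 kHz, 7 kHz}.

4.6 kHz, 4.9 kHz, 5.1 kHz, 5.5 kHz, 7 kHz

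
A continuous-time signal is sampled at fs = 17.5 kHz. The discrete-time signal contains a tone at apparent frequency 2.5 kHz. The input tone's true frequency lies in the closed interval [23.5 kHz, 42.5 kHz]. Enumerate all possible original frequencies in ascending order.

32.5 kHz, 37.5 kHz

Frequencies that alias to 2.5 kHz are k·fs ± 2.5 kHz for integer k ≥ 0.
k=0: 2.5 kHz.
k=1: 15 kHz, 20 kHz.
k=2: 32.5 kHz, 37.5 kHz.
k=3: 50 kHz, 55 kHz.
Within [23.5 kHz, 42.5 kHz]: 32.5 kHz, 37.5 kHz.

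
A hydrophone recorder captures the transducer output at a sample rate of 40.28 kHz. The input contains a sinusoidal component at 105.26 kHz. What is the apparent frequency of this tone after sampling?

15.58 kHz

105.26 kHz mod fs = 24.7 kHz.
24.7 kHz > fs/2 = 20.14 kHz, folds to fs − 24.7 kHz = 15.58 kHz.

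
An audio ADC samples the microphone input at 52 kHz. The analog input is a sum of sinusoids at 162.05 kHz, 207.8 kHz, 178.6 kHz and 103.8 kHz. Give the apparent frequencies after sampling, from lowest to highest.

0.2 kHz, 6.05 kHz, 22.6 kHz

fs/2 = 26 kHz.
162.05 kHz mod fs = 6.05 kHz.
6.05 kHz ≤ fs/2 = 26 kHz, appears at 6.05 kHz.
207.8 kHz mod fs = 51.8 kHz.
51.8 kHz > fs/2 = 26 kHz, folds to fs − 51.8 kHz = 0.2 kHz.
178.6 kHz mod fs = 22.6 kHz.
22.6 kHz ≤ fs/2 = 26 kHz, appears at 22.6 kHz.
103.8 kHz mod fs = 51.8 kHz.
51.8 kHz > fs/2 = 26 kHz, folds to fs − 51.8 kHz = 0.2 kHz.
Distinct values: {0.2 kHz, 6.05 kHz, 22.6 kHz}.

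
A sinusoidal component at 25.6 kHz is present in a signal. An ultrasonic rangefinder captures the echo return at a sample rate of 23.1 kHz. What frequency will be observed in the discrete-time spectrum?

25.6 kHz mod fs = 2.5 kHz.
2.5 kHz ≤ fs/2 = 11.55 kHz, appears at 2.5 kHz.

2.5 kHz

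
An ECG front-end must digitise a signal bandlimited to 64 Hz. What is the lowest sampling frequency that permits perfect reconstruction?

Nyquist rate = 2 × 64 Hz = 128 Hz.

128 Hz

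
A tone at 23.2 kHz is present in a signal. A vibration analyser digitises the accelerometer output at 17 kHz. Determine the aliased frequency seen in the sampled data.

6.2 kHz

23.2 kHz mod fs = 6.2 kHz.
6.2 kHz ≤ fs/2 = 8.5 kHz, appears at 6.2 kHz.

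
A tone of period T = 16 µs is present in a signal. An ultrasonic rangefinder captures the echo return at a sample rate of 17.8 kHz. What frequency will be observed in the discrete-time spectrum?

8.7 kHz

T = 16 µs → f = 1/T = 62.5 kHz.
62.5 kHz mod fs = 9.1 kHz.
9.1 kHz > fs/2 = 8.9 kHz, folds to fs − 9.1 kHz = 8.7 kHz.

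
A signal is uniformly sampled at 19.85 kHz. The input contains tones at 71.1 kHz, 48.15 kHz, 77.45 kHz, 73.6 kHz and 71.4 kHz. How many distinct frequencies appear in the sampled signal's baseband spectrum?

fs/2 = 9.925 kHz.
71.1 kHz mod fs = 11.55 kHz.
11.55 kHz > fs/2 = 9.925 kHz, folds to fs − 11.55 kHz = 8.3 kHz.
48.15 kHz mod fs = 8.45 kHz.
8.45 kHz ≤ fs/2 = 9.925 kHz, appears at 8.45 kHz.
77.45 kHz mod fs = 17.9 kHz.
17.9 kHz > fs/2 = 9.925 kHz, folds to fs − 17.9 kHz = 1.95 kHz.
73.6 kHz mod fs = 14.05 kHz.
14.05 kHz > fs/2 = 9.925 kHz, folds to fs − 14.05 kHz = 5.8 kHz.
71.4 kHz mod fs = 11.85 kHz.
11.85 kHz > fs/2 = 9.925 kHz, folds to fs − 11.85 kHz = 8 kHz.
Distinct values: {1.95 kHz, 5.8 kHz, 8 kHz, 8.3 kHz, 8.45 kHz} → 5.

5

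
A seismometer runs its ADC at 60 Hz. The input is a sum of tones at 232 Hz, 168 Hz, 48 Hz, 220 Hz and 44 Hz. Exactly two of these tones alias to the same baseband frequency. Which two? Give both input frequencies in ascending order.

48 Hz, 168 Hz

fs/2 = 30 Hz.
232 Hz mod fs = 52 Hz.
52 Hz > fs/2 = 30 Hz, folds to fs − 52 Hz = 8 Hz.
168 Hz mod fs = 48 Hz.
48 Hz > fs/2 = 30 Hz, folds to fs − 48 Hz = 12 Hz.
48 Hz > fs/2 = 30 Hz, folds to fs − 48 Hz = 12 Hz.
220 Hz mod fs = 40 Hz.
40 Hz > fs/2 = 30 Hz, folds to fs − 40 Hz = 20 Hz.
44 Hz > fs/2 = 30 Hz, folds to fs − 44 Hz = 16 Hz.
48 Hz and 168 Hz both map to 12 Hz.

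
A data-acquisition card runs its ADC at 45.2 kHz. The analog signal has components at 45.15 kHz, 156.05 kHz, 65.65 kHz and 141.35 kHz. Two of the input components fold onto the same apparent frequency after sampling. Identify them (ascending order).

65.65 kHz, 156.05 kHz

fs/2 = 22.6 kHz.
45.15 kHz > fs/2 = 22.6 kHz, folds to fs − 45.15 kHz = 0.05 kHz.
156.05 kHz mod fs = 20.45 kHz.
20.45 kHz ≤ fs/2 = 22.6 kHz, appears at 20.45 kHz.
65.65 kHz mod fs = 20.45 kHz.
20.45 kHz ≤ fs/2 = 22.6 kHz, appears at 20.45 kHz.
141.35 kHz mod fs = 5.75 kHz.
5.75 kHz ≤ fs/2 = 22.6 kHz, appears at 5.75 kHz.
65.65 kHz and 156.05 kHz both map to 20.45 kHz.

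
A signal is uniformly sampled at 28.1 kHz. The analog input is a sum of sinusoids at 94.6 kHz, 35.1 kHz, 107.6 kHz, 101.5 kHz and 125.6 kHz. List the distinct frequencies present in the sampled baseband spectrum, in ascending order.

fs/2 = 14.05 kHz.
94.6 kHz mod fs = 10.3 kHz.
10.3 kHz ≤ fs/2 = 14.05 kHz, appears at 10.3 kHz.
35.1 kHz mod fs = 7 kHz.
7 kHz ≤ fs/2 = 14.05 kHz, appears at 7 kHz.
107.6 kHz mod fs = 23.3 kHz.
23.3 kHz > fs/2 = 14.05 kHz, folds to fs − 23.3 kHz = 4.8 kHz.
101.5 kHz mod fs = 17.2 kHz.
17.2 kHz > fs/2 = 14.05 kHz, folds to fs − 17.2 kHz = 10.9 kHz.
125.6 kHz mod fs = 13.2 kHz.
13.2 kHz ≤ fs/2 = 14.05 kHz, appears at 13.2 kHz.
Distinct values: {4.8 kHz, 7 kHz, 10.3 kHz, 10.9 kHz, 13.2 kHz}.

4.8 kHz, 7 kHz, 10.3 kHz, 10.9 kHz, 13.2 kHz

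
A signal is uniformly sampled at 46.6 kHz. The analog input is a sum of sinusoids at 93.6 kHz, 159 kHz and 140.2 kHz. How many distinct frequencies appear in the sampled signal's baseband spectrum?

fs/2 = 23.3 kHz.
93.6 kHz mod fs = 0.4 kHz.
0.4 kHz ≤ fs/2 = 23.3 kHz, appears at 0.4 kHz.
159 kHz mod fs = 19.2 kHz.
19.2 kHz ≤ fs/2 = 23.3 kHz, appears at 19.2 kHz.
140.2 kHz mod fs = 0.4 kHz.
0.4 kHz ≤ fs/2 = 23.3 kHz, appears at 0.4 kHz.
Distinct values: {0.4 kHz, 19.2 kHz} → 2.

2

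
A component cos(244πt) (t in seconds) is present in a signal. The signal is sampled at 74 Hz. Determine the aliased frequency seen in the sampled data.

ω = 244π rad/s → f = ω/(2π) = 122 Hz.
122 Hz mod fs = 48 Hz.
48 Hz > fs/2 = 37 Hz, folds to fs − 48 Hz = 26 Hz.

26 Hz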